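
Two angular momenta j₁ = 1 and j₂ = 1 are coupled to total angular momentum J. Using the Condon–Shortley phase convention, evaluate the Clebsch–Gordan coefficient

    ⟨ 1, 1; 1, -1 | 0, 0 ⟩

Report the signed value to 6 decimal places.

+√(1/3) ≈ +0.577350

√[1·2!0!0!/3! · 2!0!0!2!0!0!] = √(4/3)
  +(−1)^0/∏(0,2,0,0,0,0)! = 1/2  (running 1/2)
⟨..|..⟩ = √(4/3)·(1/2) = +0.577350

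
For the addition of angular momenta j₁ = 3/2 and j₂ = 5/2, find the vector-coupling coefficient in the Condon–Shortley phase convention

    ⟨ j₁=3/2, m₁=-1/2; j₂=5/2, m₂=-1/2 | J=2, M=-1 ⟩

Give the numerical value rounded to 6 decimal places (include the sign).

√[5·2!1!3!/7! · 1!2!2!3!1!3!] = √(12/7)
  +(−1)^1/∏(1,1,1,1,0,2)! = -1/2  (running -1/2)
  +(−1)^2/∏(2,0,0,0,1,3)! = 1/12  (running -5/12)
⟨..|..⟩ = √(12/7)·(-5/12) = -0.545545

-0.545545  (= −√(25/84))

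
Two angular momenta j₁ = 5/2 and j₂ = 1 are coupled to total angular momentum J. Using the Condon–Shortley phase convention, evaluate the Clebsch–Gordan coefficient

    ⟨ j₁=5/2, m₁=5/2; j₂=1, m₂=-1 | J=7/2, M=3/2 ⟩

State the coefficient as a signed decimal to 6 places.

j₁+j₂−J=0  J+j₁−j₂=5  J−j₁+j₂=2  j₁+j₂+J+1=8
(j₁±m₁, j₂±m₂, J±M) = (5,0,0,2,5,2)
P² = 19200/7
sum k=0..0:
  [0] +1/240 = 1/240
S = 1/240
C² = P²·S² = 1/21 ; C = +0.218218

+0.218218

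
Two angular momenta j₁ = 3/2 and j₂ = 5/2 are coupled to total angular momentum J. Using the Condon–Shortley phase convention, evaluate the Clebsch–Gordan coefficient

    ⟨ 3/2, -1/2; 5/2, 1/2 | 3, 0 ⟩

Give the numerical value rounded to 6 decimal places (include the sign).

triangle: 1!*2!*4!/8! = 48/40320
(j±m)!: 1!*2!*3!*2!*3!*3! = 864
prefactor² = (2J+1)*Δ*N² = 36/5
  k=0: +1/(0!*1!*2!*3!*0!*1!) = 1/12
  k=1: −1/(1!*0!*1!*2!*1!*2!) = -1/4
Σ = -1/6  ⇒  CG² = 36/5*(-1/6)² = 1/5
CG = −√(1/5) = -0.447214

-0.447214  (= −√(1/5))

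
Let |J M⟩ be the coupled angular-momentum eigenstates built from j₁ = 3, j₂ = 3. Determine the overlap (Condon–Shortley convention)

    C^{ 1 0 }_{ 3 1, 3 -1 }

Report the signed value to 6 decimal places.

triangle: 5!·1!·1!/8! = 120/40320
(j±m)!: 4!·2!·2!·4!·1!·1! = 2304
prefactor² = (2J+1)·Δ·N² = 144/7
  k=1: −1/(1!·4!·1!·1!·0!·0!) = -1/24
  k=2: +1/(2!·3!·0!·0!·1!·1!) = 1/12
Σ = 1/24  ⇒  CG² = 144/7·1/24² = 1/28
CG = +√(1/28) = +0.188982

+0.188982  (= +√(1/28))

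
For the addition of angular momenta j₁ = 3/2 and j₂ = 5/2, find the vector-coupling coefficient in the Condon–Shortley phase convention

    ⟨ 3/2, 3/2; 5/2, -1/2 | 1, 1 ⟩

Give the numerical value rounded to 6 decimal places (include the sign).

triangle: 3!*0!*2!/6! = 12/720
(j±m)!: 3!*0!*2!*3!*2!*0! = 144
prefactor² = (2J+1)*Δ*N² = 36/5
  k=0: +1/(0!*3!*0!*2!*0!*0!) = 1/12
Σ = 1/12  ⇒  CG² = 36/5*1/12² = 1/20
CG = +√(1/20) = +0.223607

+√(1/20) = +0.223607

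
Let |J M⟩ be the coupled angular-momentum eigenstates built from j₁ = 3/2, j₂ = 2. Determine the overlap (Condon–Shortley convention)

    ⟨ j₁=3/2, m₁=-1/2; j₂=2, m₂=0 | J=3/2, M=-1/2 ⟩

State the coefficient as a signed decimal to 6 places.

√[4·2!1!2!/6! · 1!2!2!2!1!2!] = √(16/45)
  +(−1)^1/∏(1,1,1,1,0,1)! = -1  (running -1)
  +(−1)^2/∏(2,0,0,0,1,2)! = 1/4  (running -3/4)
⟨..|..⟩ = √(16/45)·(-3/4) = -0.447214

-0.447214  (= −√(1/5))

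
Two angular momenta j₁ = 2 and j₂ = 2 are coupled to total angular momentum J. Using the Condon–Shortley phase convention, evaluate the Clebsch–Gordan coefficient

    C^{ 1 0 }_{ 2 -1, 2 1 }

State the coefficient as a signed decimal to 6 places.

+√(1/10) = +0.316228

triangle: 3!×1!×1!/6! = 6/720
(j±m)!: 1!×3!×3!×1!×1!×1! = 36
prefactor² = (2J+1)×Δ×N² = 9/10
  k=2: +1/(2!×1!×1!×1!×0!×0!) = 1/2
  k=3: −1/(3!×0!×0!×0!×1!×1!) = -1/6
Σ = 1/3  ⇒  CG² = 9/10×1/3² = 1/10
CG = +√(1/10) = +0.316228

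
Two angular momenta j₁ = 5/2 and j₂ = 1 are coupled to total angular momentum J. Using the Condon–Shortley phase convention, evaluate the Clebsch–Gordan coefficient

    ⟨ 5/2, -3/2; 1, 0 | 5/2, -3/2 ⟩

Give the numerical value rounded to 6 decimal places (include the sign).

√[6·1!4!1!/7! · 1!4!1!1!1!4!] = √(576/35)
  +(−1)^0/∏(0,1,4,1,0,0)! = 1/24  (running 1/24)
  +(−1)^1/∏(1,0,3,0,1,1)! = -1/6  (running -1/8)
⟨..|..⟩ = √(576/35)·(-1/8) = -0.507093

-0.507093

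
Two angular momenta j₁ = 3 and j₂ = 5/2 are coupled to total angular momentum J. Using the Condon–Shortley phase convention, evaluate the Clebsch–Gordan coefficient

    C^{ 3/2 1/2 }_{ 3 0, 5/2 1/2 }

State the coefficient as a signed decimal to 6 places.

triangle: 4!×2!×1!/8! = 48/40320
(j±m)!: 3!×3!×3!×2!×2!×1! = 864
prefactor² = (2J+1)×Δ×N² = 144/35
  k=2: +1/(2!×2!×1!×1!×1!×0!) = 1/4
  k=3: −1/(3!×1!×0!×0!×2!×1!) = -1/12
Σ = 1/6  ⇒  CG² = 144/35×1/6² = 4/35
CG = +√(4/35) = +0.338062

+√(4/35) ≈ +0.338062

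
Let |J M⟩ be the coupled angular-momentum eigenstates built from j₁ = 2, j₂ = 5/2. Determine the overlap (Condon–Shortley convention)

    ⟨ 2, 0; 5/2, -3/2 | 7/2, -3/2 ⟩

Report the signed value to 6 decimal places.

+√(2/7) ≈ +0.534522

√[8·1!3!4!/9! · 2!2!1!4!2!5!] = √(512/7)
  +(−1)^0/∏(0,1,2,1,1,3)! = 1/12  (running 1/12)
  +(−1)^1/∏(1,0,1,0,2,4)! = -1/48  (running 1/16)
⟨..|..⟩ = √(512/7)·(1/16) = +0.534522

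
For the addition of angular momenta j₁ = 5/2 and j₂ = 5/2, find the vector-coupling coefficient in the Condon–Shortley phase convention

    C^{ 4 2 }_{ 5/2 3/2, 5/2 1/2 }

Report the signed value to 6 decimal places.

+0.422577

triangle: 1!·4!·4!/10! = 576/3628800
(j±m)!: 4!·1!·3!·2!·6!·2! = 414720
prefactor² = (2J+1)·Δ·N² = 20736/35
  k=0: +1/(0!·1!·1!·3!·3!·1!) = 1/36
  k=1: −1/(1!·0!·0!·2!·4!·2!) = -1/96
Σ = 5/288  ⇒  CG² = 20736/35·5/288² = 5/28
CG = +√(5/28) = +0.422577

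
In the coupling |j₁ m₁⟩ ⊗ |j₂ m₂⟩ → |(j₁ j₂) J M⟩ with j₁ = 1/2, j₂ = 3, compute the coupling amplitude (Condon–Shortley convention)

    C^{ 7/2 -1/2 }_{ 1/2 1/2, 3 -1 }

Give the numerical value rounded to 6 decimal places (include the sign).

+√(3/7) = +0.654654

j₁+j₂−J=0  J+j₁−j₂=1  J−j₁+j₂=6  j₁+j₂+J+1=8
(j₁±m₁, j₂±m₂, J±M) = (1,0,2,4,3,4)
P² = 6912/7
sum k=0..0:
  [0] +1/48 = 1/48
S = 1/48
C² = P²·S² = 3/7 ; C = +0.654654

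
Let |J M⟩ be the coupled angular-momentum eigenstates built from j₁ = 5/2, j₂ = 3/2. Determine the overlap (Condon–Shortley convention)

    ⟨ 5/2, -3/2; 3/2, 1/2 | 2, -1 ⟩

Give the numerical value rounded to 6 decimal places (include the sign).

+0.154303  (= +√(1/42))

triangle: 2!×3!×1!/7! = 12/5040
(j±m)!: 1!×4!×2!×1!×1!×3! = 288
prefactor² = (2J+1)×Δ×N² = 24/7
  k=1: −1/(1!×1!×3!×1!×0!×0!) = -1/6
  k=2: +1/(2!×0!×2!×0!×1!×1!) = 1/4
Σ = 1/12  ⇒  CG² = 24/7×1/12² = 1/42
CG = +√(1/42) = +0.154303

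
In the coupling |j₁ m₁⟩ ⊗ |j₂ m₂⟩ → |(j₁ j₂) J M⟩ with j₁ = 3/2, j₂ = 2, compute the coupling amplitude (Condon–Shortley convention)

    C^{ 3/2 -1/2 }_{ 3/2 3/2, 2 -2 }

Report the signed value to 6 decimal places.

triangle: 2!×1!×2!/6! = 4/720
(j±m)!: 3!×0!×0!×4!×1!×2! = 288
prefactor² = (2J+1)×Δ×N² = 32/5
  k=0: +1/(0!×2!×0!×0!×1!×2!) = 1/4
Σ = 1/4  ⇒  CG² = 32/5×1/4² = 2/5
CG = +√(2/5) = +0.632456

+√(2/5) ≈ +0.632456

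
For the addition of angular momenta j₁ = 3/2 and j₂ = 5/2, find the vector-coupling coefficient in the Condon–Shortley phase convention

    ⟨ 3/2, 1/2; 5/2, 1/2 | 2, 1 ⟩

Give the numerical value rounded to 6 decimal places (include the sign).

-0.545545

triangle: 2!·1!·3!/7! = 12/5040
(j±m)!: 2!·1!·3!·2!·3!·1! = 144
prefactor² = (2J+1)·Δ·N² = 12/7
  k=0: +1/(0!·2!·1!·3!·0!·0!) = 1/12
  k=1: −1/(1!·1!·0!·2!·1!·1!) = -1/2
Σ = -5/12  ⇒  CG² = 12/7·(-5/12)² = 25/84
CG = −√(25/84) = -0.545545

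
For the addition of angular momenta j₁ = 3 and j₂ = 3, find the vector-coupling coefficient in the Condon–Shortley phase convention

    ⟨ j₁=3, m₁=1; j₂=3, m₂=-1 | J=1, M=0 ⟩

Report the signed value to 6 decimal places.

+0.188982  (= +√(1/28))

triangle: 5!*1!*1!/8! = 120/40320
(j±m)!: 4!*2!*2!*4!*1!*1! = 2304
prefactor² = (2J+1)*Δ*N² = 144/7
  k=1: −1/(1!*4!*1!*1!*0!*0!) = -1/24
  k=2: +1/(2!*3!*0!*0!*1!*1!) = 1/12
Σ = 1/24  ⇒  CG² = 144/7*1/24² = 1/28
CG = +√(1/28) = +0.188982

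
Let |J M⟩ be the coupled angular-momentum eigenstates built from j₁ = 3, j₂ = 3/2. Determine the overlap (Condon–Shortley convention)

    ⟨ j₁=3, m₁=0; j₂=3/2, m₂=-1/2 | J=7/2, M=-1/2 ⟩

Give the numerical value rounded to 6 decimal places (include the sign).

j₁+j₂−J=1  J+j₁−j₂=5  J−j₁+j₂=2  j₁+j₂+J+1=9
(j₁±m₁, j₂±m₂, J±M) = (3,3,1,2,3,4)
P² = 384/7
sum k=0..1:
  [0] +1/12 = 1/12
  [1] −1/24 = -1/24
S = 1/24
C² = P²·S² = 2/21 ; C = +0.308607

+√(2/21) = +0.308607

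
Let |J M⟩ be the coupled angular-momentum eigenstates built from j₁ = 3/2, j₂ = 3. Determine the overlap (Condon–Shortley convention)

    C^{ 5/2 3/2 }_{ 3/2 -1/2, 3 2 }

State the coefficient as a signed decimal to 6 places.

+√(1/14) ≈ +0.267261

√[6·2!1!4!/8! · 1!2!5!1!4!1!] = √(288/7)
  +(−1)^1/∏(1,1,1,4,0,0)! = -1/24  (running -1/24)
  +(−1)^2/∏(2,0,0,3,1,1)! = 1/12  (running 1/24)
⟨..|..⟩ = √(288/7)·(1/24) = +0.267261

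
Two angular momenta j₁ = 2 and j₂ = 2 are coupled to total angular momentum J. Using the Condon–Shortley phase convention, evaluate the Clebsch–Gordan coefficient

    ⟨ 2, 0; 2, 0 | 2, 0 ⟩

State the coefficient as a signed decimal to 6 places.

triangle: 2!×2!×2!/7! = 8/5040
(j±m)!: 2!×2!×2!×2!×2!×2! = 64
prefactor² = (2J+1)×Δ×N² = 32/63
  k=0: +1/(0!×2!×2!×2!×0!×0!) = 1/8
  k=1: −1/(1!×1!×1!×1!×1!×1!) = -1
  k=2: +1/(2!×0!×0!×0!×2!×2!) = 1/8
Σ = -3/4  ⇒  CG² = 32/63×(-3/4)² = 2/7
CG = −√(2/7) = -0.534522

−√(2/7) ≈ -0.534522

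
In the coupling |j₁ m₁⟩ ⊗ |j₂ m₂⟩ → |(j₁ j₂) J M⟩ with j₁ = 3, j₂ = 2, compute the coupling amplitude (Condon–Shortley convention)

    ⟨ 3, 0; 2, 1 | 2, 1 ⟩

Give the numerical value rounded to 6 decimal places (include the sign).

+√(2/7) = +0.534522

triangle: 3!×3!×1!/8! = 36/40320
(j±m)!: 3!×3!×3!×1!×3!×1! = 1296
prefactor² = (2J+1)×Δ×N² = 81/14
  k=2: +1/(2!×1!×1!×1!×2!×0!) = 1/4
  k=3: −1/(3!×0!×0!×0!×3!×1!) = -1/36
Σ = 2/9  ⇒  CG² = 81/14×2/9² = 2/7
CG = +√(2/7) = +0.534522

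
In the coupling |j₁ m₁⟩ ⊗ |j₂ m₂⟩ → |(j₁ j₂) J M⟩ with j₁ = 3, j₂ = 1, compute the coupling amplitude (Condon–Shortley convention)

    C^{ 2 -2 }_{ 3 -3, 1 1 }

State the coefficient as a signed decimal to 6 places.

√[5·2!4!0!/7! · 0!6!2!0!0!4!] = √(11520/7)
  +(−1)^2/∏(2,0,4,0,0,0)! = 1/48  (running 1/48)
⟨..|..⟩ = √(11520/7)·(1/48) = +0.845154

+√(5/7) ≈ +0.845154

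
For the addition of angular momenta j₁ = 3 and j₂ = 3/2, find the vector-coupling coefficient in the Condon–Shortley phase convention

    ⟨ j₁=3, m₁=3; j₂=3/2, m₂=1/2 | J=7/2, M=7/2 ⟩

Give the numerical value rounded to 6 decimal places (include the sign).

j₁+j₂−J=1  J+j₁−j₂=5  J−j₁+j₂=2  j₁+j₂+J+1=9
(j₁±m₁, j₂±m₂, J±M) = (6,0,2,1,7,0)
P² = 38400
sum k=0..0:
  [0] +1/240 = 1/240
S = 1/240
C² = P²·S² = 2/3 ; C = +0.816497

+0.816497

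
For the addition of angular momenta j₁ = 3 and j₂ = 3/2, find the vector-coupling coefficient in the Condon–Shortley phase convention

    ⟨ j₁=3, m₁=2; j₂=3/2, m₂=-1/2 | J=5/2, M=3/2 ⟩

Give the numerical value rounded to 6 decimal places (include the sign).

j₁+j₂−J=2  J+j₁−j₂=4  J−j₁+j₂=1  j₁+j₂+J+1=8
(j₁±m₁, j₂±m₂, J±M) = (5,1,1,2,4,1)
P² = 288/7
sum k=0..1:
  [0] +1/12 = 1/12
  [1] −1/24 = -1/24
S = 1/24
C² = P²·S² = 1/14 ; C = +0.267261

+√(1/14) = +0.267261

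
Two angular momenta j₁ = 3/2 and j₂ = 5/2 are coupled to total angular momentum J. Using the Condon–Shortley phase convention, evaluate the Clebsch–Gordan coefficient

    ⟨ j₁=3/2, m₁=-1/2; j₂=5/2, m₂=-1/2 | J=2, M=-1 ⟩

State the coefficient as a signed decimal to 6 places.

−√(25/84) = -0.545545

√[5·2!1!3!/7! · 1!2!2!3!1!3!] = √(12/7)
  +(−1)^1/∏(1,1,1,1,0,2)! = -1/2  (running -1/2)
  +(−1)^2/∏(2,0,0,0,1,3)! = 1/12  (running -5/12)
⟨..|..⟩ = √(12/7)·(-5/12) = -0.545545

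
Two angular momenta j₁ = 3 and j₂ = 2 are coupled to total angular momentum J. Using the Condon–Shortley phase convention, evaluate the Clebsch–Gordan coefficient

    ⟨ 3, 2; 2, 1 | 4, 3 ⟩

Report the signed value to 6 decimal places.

j₁+j₂−J=1  J+j₁−j₂=5  J−j₁+j₂=3  j₁+j₂+J+1=10
(j₁±m₁, j₂±m₂, J±M) = (5,1,3,1,7,1)
P² = 6480
sum k=0..1:
  [0] +1/144 = 1/144
  [1] −1/240 = -1/240
S = 1/360
C² = P²·S² = 1/20 ; C = +0.223607

+√(1/20) = +0.223607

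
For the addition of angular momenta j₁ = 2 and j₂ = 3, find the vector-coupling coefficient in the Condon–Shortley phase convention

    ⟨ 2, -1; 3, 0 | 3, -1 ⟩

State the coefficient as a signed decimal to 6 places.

-0.182574

√[7·2!2!4!/9! · 1!3!3!3!2!4!] = √(96/5)
  +(−1)^1/∏(1,1,2,2,0,2)! = -1/8  (running -1/8)
  +(−1)^2/∏(2,0,1,1,1,3)! = 1/12  (running -1/24)
⟨..|..⟩ = √(96/5)·(-1/24) = -0.182574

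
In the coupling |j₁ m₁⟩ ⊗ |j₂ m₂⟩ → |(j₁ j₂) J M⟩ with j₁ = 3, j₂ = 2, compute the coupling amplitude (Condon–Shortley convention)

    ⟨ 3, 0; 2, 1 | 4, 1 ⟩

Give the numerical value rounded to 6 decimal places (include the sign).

−√(3/14) = -0.462910

j₁+j₂−J=1  J+j₁−j₂=5  J−j₁+j₂=3  j₁+j₂+J+1=10
(j₁±m₁, j₂±m₂, J±M) = (3,3,3,1,5,3)
P² = 1944/7
sum k=0..1:
  [0] +1/72 = 1/72
  [1] −1/24 = -1/24
S = -1/36
C² = P²·S² = 3/14 ; C = -0.462910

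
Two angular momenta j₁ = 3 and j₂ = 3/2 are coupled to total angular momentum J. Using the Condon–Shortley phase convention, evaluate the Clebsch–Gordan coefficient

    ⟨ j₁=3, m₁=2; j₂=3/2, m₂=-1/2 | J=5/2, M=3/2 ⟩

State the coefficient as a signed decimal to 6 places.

+0.267261

triangle: 2!×4!×1!/8! = 48/40320
(j±m)!: 5!×1!×1!×2!×4!×1! = 5760
prefactor² = (2J+1)×Δ×N² = 288/7
  k=0: +1/(0!×2!×1!×1!×3!×0!) = 1/12
  k=1: −1/(1!×1!×0!×0!×4!×1!) = -1/24
Σ = 1/24  ⇒  CG² = 288/7×1/24² = 1/14
CG = +√(1/14) = +0.267261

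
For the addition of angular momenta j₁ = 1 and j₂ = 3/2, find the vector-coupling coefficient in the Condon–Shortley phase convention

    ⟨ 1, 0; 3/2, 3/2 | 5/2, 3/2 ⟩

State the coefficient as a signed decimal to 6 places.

√[6·0!2!3!/6! · 1!1!3!0!4!1!] = √(72/5)
  +(−1)^0/∏(0,0,1,3,1,0)! = 1/6  (running 1/6)
⟨..|..⟩ = √(72/5)·(1/6) = +0.632456

+√(2/5) = +0.632456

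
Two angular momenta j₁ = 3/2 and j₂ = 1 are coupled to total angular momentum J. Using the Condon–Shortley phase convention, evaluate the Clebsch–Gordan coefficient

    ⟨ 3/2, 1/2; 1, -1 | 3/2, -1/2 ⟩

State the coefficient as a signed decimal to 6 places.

+0.730297

j₁+j₂−J=1  J+j₁−j₂=2  J−j₁+j₂=1  j₁+j₂+J+1=5
(j₁±m₁, j₂±m₂, J±M) = (2,1,0,2,1,2)
P² = 8/15
sum k=0..0:
  [0] +1/1 = 1
S = 1
C² = P²·S² = 8/15 ; C = +0.730297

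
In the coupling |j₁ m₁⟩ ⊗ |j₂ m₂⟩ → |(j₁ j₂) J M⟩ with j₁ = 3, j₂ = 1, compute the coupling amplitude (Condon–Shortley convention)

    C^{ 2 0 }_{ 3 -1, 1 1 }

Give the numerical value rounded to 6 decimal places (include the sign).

triangle: 2!×4!×0!/7! = 48/5040
(j±m)!: 2!×4!×2!×0!×2!×2! = 384
prefactor² = (2J+1)×Δ×N² = 128/7
  k=2: +1/(2!×0!×2!×0!×2!×0!) = 1/8
Σ = 1/8  ⇒  CG² = 128/7×1/8² = 2/7
CG = +√(2/7) = +0.534522

+√(2/7) = +0.534522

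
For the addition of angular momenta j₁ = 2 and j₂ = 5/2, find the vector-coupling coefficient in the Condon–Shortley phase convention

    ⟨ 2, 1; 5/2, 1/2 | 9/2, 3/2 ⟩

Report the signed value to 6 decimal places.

j₁+j₂−J=0  J+j₁−j₂=4  J−j₁+j₂=5  j₁+j₂+J+1=10
(j₁±m₁, j₂±m₂, J±M) = (3,1,3,2,6,3)
P² = 17280/7
sum k=0..0:
  [0] +1/72 = 1/72
S = 1/72
C² = P²·S² = 10/21 ; C = +0.690066

+√(10/21) = +0.690066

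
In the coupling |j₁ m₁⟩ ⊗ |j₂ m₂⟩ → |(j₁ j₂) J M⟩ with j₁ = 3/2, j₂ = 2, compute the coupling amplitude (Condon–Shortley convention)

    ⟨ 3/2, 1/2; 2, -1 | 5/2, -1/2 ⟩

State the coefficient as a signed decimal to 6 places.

√[6·1!2!3!/7! · 2!1!1!3!2!3!] = √(72/35)
  +(−1)^0/∏(0,1,1,1,1,2)! = 1/2  (running 1/2)
  +(−1)^1/∏(1,0,0,0,2,3)! = -1/12  (running 5/12)
⟨..|..⟩ = √(72/35)·(5/12) = +0.597614

+0.597614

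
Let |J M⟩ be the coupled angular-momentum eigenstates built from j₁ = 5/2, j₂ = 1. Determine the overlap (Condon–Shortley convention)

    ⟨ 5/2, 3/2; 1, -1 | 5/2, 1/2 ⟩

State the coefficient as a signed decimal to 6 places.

√[6·1!4!1!/7! · 4!1!0!2!3!2!] = √(576/35)
  +(−1)^0/∏(0,1,1,0,3,1)! = 1/6  (running 1/6)
⟨..|..⟩ = √(576/35)·(1/6) = +0.676123

+0.676123  (= +√(16/35))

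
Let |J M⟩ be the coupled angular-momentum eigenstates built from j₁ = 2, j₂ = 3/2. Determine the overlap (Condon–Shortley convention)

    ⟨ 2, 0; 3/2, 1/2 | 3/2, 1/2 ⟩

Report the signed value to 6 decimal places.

√[4·2!2!1!/6! · 2!2!2!1!2!1!] = √(16/45)
  +(−1)^1/∏(1,1,1,1,1,0)! = -1  (running -1)
  +(−1)^2/∏(2,0,0,0,2,1)! = 1/4  (running -3/4)
⟨..|..⟩ = √(16/45)·(-3/4) = -0.447214

−√(1/5) = -0.447214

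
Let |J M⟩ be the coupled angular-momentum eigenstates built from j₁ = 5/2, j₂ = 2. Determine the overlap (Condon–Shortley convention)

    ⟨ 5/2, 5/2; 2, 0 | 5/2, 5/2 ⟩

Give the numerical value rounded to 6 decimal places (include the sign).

triangle: 2!×3!×2!/8! = 24/40320
(j±m)!: 5!×0!×2!×2!×5!×0! = 57600
prefactor² = (2J+1)×Δ×N² = 1440/7
  k=0: +1/(0!×2!×0!×2!×3!×0!) = 1/24
Σ = 1/24  ⇒  CG² = 1440/7×1/24² = 5/14
CG = +√(5/14) = +0.597614

+0.597614  (= +√(5/14))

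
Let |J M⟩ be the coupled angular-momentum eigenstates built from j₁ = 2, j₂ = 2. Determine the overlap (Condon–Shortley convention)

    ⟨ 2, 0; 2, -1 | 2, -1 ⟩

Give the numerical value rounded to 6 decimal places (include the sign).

−√(1/14) ≈ -0.267261

triangle: 2!·2!·2!/7! = 8/5040
(j±m)!: 2!·2!·1!·3!·1!·3! = 144
prefactor² = (2J+1)·Δ·N² = 8/7
  k=0: +1/(0!·2!·2!·1!·0!·1!) = 1/4
  k=1: −1/(1!·1!·1!·0!·1!·2!) = -1/2
Σ = -1/4  ⇒  CG² = 8/7·(-1/4)² = 1/14
CG = −√(1/14) = -0.267261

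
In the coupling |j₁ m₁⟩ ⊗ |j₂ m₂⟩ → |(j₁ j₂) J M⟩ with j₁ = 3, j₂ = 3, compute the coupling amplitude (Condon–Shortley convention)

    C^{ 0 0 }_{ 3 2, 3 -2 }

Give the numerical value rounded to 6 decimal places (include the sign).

√[1·6!0!0!/7! · 5!1!1!5!0!0!] = √(14400/7)
  +(−1)^1/∏(1,5,0,0,0,0)! = -1/120  (running -1/120)
⟨..|..⟩ = √(14400/7)·(-1/120) = -0.377964

−√(1/7) ≈ -0.377964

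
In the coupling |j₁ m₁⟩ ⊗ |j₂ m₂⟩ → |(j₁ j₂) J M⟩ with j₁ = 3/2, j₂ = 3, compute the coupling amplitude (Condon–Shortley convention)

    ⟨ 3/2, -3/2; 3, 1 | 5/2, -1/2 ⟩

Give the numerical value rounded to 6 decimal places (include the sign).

+√(27/70) ≈ +0.621059

√[6·2!1!4!/8! · 0!3!4!2!2!3!] = √(864/35)
  +(−1)^2/∏(2,0,1,2,0,2)! = 1/8  (running 1/8)
⟨..|..⟩ = √(864/35)·(1/8) = +0.621059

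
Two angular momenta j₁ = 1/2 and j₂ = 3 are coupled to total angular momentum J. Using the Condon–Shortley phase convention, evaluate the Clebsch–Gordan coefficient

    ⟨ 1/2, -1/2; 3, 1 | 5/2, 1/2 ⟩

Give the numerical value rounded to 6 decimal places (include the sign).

-0.755929  (= −√(4/7))

triangle: 1!*0!*5!/7! = 120/5040
(j±m)!: 0!*1!*4!*2!*3!*2! = 576
prefactor² = (2J+1)*Δ*N² = 576/7
  k=1: −1/(1!*0!*0!*3!*0!*2!) = -1/12
Σ = -1/12  ⇒  CG² = 576/7*(-1/12)² = 4/7
CG = −√(4/7) = -0.755929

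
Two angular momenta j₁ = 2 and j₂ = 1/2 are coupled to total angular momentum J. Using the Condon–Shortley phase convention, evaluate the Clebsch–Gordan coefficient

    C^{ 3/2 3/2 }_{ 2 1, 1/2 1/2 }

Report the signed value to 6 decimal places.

√[4·1!3!0!/5! · 3!1!1!0!3!0!] = √(36/5)
  +(−1)^1/∏(1,0,0,0,3,0)! = -1/6  (running -1/6)
⟨..|..⟩ = √(36/5)·(-1/6) = -0.447214

-0.447214  (= −√(1/5))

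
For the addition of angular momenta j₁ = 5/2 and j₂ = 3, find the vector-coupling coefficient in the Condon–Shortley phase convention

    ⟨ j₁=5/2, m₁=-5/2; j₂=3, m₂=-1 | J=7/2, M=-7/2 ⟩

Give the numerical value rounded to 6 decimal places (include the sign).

j₁+j₂−J=2  J+j₁−j₂=3  J−j₁+j₂=4  j₁+j₂+J+1=10
(j₁±m₁, j₂±m₂, J±M) = (0,5,2,4,0,7)
P² = 18432
sum k=2..2:
  [2] +1/288 = 1/288
S = 1/288
C² = P²·S² = 2/9 ; C = +0.471405

+√(2/9) = +0.471405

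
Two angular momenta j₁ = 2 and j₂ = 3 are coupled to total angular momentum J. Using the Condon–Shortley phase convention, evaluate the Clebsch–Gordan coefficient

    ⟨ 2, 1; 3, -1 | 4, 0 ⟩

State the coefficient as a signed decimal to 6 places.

+0.597614  (= +√(5/14))

j₁+j₂−J=1  J+j₁−j₂=3  J−j₁+j₂=5  j₁+j₂+J+1=10
(j₁±m₁, j₂±m₂, J±M) = (3,1,2,4,4,4)
P² = 10368/35
sum k=0..1:
  [0] +1/24 = 1/24
  [1] −1/144 = -1/144
S = 5/144
C² = P²·S² = 5/14 ; C = +0.597614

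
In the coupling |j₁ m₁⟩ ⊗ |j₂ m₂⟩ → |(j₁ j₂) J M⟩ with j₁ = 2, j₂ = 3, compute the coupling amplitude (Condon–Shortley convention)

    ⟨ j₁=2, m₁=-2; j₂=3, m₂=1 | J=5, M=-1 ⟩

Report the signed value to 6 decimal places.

j₁+j₂−J=0  J+j₁−j₂=4  J−j₁+j₂=6  j₁+j₂+J+1=11
(j₁±m₁, j₂±m₂, J±M) = (0,4,4,2,4,6)
P² = 663552/7
sum k=0..0:
  [0] +1/1152 = 1/1152
S = 1/1152
C² = P²·S² = 1/14 ; C = +0.267261

+√(1/14) ≈ +0.267261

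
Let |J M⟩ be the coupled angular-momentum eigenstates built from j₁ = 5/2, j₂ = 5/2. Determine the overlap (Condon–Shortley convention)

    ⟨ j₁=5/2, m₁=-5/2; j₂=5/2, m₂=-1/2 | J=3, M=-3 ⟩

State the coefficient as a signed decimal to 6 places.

+√(5/18) = +0.527046

j₁+j₂−J=2  J+j₁−j₂=3  J−j₁+j₂=3  j₁+j₂+J+1=9
(j₁±m₁, j₂±m₂, J±M) = (0,5,2,3,0,6)
P² = 1440
sum k=2..2:
  [2] +1/72 = 1/72
S = 1/72
C² = P²·S² = 5/18 ; C = +0.527046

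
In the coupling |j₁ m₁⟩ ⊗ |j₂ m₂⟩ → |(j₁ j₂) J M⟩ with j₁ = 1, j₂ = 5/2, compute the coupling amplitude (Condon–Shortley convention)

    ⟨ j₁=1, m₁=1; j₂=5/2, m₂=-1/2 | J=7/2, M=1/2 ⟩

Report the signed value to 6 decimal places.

+0.534522

triangle: 0!×2!×5!/8! = 240/40320
(j±m)!: 2!×0!×2!×3!×4!×3! = 3456
prefactor² = (2J+1)×Δ×N² = 1152/7
  k=0: +1/(0!×0!×0!×2!×2!×3!) = 1/24
Σ = 1/24  ⇒  CG² = 1152/7×1/24² = 2/7
CG = +√(2/7) = +0.534522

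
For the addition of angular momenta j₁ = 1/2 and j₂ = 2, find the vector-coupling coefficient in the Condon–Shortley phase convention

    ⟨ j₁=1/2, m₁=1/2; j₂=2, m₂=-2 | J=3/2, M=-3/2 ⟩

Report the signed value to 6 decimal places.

+√(4/5) = +0.894427

j₁+j₂−J=1  J+j₁−j₂=0  J−j₁+j₂=3  j₁+j₂+J+1=5
(j₁±m₁, j₂±m₂, J±M) = (1,0,0,4,0,3)
P² = 144/5
sum k=0..0:
  [0] +1/6 = 1/6
S = 1/6
C² = P²·S² = 4/5 ; C = +0.894427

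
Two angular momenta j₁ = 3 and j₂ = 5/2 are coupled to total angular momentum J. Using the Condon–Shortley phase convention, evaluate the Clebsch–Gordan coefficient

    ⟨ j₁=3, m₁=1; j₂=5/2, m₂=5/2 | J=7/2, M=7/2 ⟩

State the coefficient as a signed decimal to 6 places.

j₁+j₂−J=2  J+j₁−j₂=4  J−j₁+j₂=3  j₁+j₂+J+1=10
(j₁±m₁, j₂±m₂, J±M) = (4,2,5,0,7,0)
P² = 18432
sum k=2..2:
  [2] +1/288 = 1/288
S = 1/288
C² = P²·S² = 2/9 ; C = +0.471405

+√(2/9) = +0.471405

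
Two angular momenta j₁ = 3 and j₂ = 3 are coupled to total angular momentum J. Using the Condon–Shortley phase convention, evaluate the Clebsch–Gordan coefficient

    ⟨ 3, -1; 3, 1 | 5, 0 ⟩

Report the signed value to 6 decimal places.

j₁+j₂−J=1  J+j₁−j₂=5  J−j₁+j₂=5  j₁+j₂+J+1=12
(j₁±m₁, j₂±m₂, J±M) = (2,4,4,2,5,5)
P² = 76800/7
sum k=0..1:
  [0] +1/576 = 1/576
  [1] −1/144 = -1/144
S = -1/192
C² = P²·S² = 25/84 ; C = -0.545545

−√(25/84) ≈ -0.545545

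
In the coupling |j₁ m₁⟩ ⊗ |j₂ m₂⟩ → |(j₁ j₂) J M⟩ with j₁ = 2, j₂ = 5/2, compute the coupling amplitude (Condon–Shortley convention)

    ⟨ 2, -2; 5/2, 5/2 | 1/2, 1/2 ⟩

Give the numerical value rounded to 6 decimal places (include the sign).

+0.577350  (= +√(1/3))

√[2·4!0!1!/6! · 0!4!5!0!1!0!] = √(192)
  +(−1)^4/∏(4,0,0,1,0,0)! = 1/24  (running 1/24)
⟨..|..⟩ = √(192)·(1/24) = +0.577350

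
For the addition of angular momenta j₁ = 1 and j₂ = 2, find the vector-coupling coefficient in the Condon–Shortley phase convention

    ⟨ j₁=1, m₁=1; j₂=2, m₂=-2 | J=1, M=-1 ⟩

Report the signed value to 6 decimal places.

j₁+j₂−J=2  J+j₁−j₂=0  J−j₁+j₂=2  j₁+j₂+J+1=5
(j₁±m₁, j₂±m₂, J±M) = (2,0,0,4,0,2)
P² = 48/5
sum k=0..0:
  [0] +1/4 = 1/4
S = 1/4
C² = P²·S² = 3/5 ; C = +0.774597

+√(3/5) ≈ +0.774597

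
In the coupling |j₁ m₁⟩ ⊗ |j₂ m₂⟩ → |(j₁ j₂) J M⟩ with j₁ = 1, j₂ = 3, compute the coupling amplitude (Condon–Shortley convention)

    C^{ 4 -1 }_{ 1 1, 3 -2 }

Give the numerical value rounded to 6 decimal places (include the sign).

+0.327327  (= +√(3/28))

triangle: 0!*2!*6!/9! = 1440/362880
(j±m)!: 2!*0!*1!*5!*3!*5! = 172800
prefactor² = (2J+1)*Δ*N² = 43200/7
  k=0: +1/(0!*0!*0!*1!*2!*5!) = 1/240
Σ = 1/240  ⇒  CG² = 43200/7*1/240² = 3/28
CG = +√(3/28) = +0.327327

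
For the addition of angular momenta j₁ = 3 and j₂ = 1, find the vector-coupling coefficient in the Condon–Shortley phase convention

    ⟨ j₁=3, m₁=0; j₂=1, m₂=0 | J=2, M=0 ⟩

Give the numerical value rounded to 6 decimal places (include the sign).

√[5·2!4!0!/7! · 3!3!1!1!2!2!] = √(48/7)
  +(−1)^1/∏(1,1,2,0,2,0)! = -1/4  (running -1/4)
⟨..|..⟩ = √(48/7)·(-1/4) = -0.654654

-0.654654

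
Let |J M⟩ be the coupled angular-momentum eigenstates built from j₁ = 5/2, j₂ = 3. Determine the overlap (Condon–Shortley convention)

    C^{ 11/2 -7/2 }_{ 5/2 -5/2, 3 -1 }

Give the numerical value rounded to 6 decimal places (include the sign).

+0.522233

triangle: 0!·5!·6!/12! = 86400/479001600
(j±m)!: 0!·5!·2!·4!·2!·9! = 4180377600
prefactor² = (2J+1)·Δ·N² = 99532800/11
  k=0: +1/(0!·0!·5!·2!·0!·4!) = 1/5760
Σ = 1/5760  ⇒  CG² = 99532800/11·1/5760² = 3/11
CG = +√(3/11) = +0.522233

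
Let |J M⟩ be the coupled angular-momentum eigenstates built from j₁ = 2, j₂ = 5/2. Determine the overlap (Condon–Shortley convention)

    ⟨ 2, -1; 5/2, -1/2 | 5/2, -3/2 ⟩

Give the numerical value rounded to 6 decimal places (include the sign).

-0.414039

√[6·2!2!3!/8! · 1!3!2!3!1!4!] = √(216/35)
  +(−1)^1/∏(1,1,2,1,0,2)! = -1/4  (running -1/4)
  +(−1)^2/∏(2,0,1,0,1,3)! = 1/12  (running -1/6)
⟨..|..⟩ = √(216/35)·(-1/6) = -0.414039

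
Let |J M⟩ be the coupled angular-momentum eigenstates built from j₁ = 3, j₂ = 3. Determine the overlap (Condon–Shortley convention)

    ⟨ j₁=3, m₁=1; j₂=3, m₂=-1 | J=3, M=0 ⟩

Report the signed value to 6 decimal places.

triangle: 3!×3!×3!/10! = 216/3628800
(j±m)!: 4!×2!×2!×4!×3!×3! = 82944
prefactor² = (2J+1)×Δ×N² = 864/25
  k=0: +1/(0!×3!×2!×2!×1!×1!) = 1/24
  k=1: −1/(1!×2!×1!×1!×2!×2!) = -1/8
  k=2: +1/(2!×1!×0!×0!×3!×3!) = 1/72
Σ = -5/72  ⇒  CG² = 864/25×(-5/72)² = 1/6
CG = −√(1/6) = -0.408248

-0.408248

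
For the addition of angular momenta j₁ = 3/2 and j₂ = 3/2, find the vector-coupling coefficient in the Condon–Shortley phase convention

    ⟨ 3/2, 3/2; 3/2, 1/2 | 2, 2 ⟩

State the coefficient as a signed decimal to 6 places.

triangle: 1!*2!*2!/6! = 4/720
(j±m)!: 3!*0!*2!*1!*4!*0! = 288
prefactor² = (2J+1)*Δ*N² = 8
  k=0: +1/(0!*1!*0!*2!*2!*0!) = 1/4
Σ = 1/4  ⇒  CG² = 8*1/4² = 1/2
CG = +√(1/2) = +0.707107

+0.707107  (= +√(1/2))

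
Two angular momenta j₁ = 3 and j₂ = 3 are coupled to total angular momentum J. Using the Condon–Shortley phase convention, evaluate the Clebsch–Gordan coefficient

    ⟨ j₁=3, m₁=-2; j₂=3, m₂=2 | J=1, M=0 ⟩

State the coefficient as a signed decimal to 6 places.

+0.377964

j₁+j₂−J=5  J+j₁−j₂=1  J−j₁+j₂=1  j₁+j₂+J+1=8
(j₁±m₁, j₂±m₂, J±M) = (1,5,5,1,1,1)
P² = 900/7
sum k=4..5:
  [4] +1/24 = 1/24
  [5] −1/120 = -1/120
S = 1/30
C² = P²·S² = 1/7 ; C = +0.377964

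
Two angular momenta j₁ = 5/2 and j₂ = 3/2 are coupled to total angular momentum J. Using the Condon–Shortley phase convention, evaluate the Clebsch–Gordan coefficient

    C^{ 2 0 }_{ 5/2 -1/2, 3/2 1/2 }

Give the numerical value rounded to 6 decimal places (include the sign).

j₁+j₂−J=2  J+j₁−j₂=3  J−j₁+j₂=1  j₁+j₂+J+1=7
(j₁±m₁, j₂±m₂, J±M) = (2,3,2,1,2,2)
P² = 8/7
sum k=1..2:
  [1] −1/2 = -1/2
  [2] +1/4 = 1/4
S = -1/4
C² = P²·S² = 1/14 ; C = -0.267261

−√(1/14) = -0.267261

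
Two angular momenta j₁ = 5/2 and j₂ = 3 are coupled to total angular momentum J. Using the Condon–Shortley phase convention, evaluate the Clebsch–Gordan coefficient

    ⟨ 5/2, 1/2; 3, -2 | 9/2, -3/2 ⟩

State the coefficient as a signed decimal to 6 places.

+√(169/462) = +0.604815

j₁+j₂−J=1  J+j₁−j₂=4  J−j₁+j₂=5  j₁+j₂+J+1=11
(j₁±m₁, j₂±m₂, J±M) = (3,2,1,5,3,6)
P² = 345600/77
sum k=0..1:
  [0] +1/96 = 1/96
  [1] −1/720 = -1/720
S = 13/1440
C² = P²·S² = 169/462 ; C = +0.604815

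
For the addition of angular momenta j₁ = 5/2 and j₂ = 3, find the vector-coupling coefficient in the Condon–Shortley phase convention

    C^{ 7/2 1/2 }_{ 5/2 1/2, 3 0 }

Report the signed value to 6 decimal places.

√[8·2!3!4!/10! · 3!2!3!3!4!3!] = √(6912/175)
  +(−1)^0/∏(0,2,2,3,1,1)! = 1/24  (running 1/24)
  +(−1)^1/∏(1,1,1,2,2,2)! = -1/8  (running -1/12)
  +(−1)^2/∏(2,0,0,1,3,3)! = 1/72  (running -5/72)
⟨..|..⟩ = √(6912/175)·(-5/72) = -0.436436

-0.436436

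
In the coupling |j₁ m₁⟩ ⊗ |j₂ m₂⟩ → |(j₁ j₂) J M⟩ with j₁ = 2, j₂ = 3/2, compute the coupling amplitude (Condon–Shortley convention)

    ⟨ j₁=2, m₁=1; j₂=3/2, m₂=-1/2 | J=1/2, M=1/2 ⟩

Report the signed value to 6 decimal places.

−√(3/10) = -0.547723

j₁+j₂−J=3  J+j₁−j₂=1  J−j₁+j₂=0  j₁+j₂+J+1=5
(j₁±m₁, j₂±m₂, J±M) = (3,1,1,2,1,0)
P² = 6/5
sum k=1..1:
  [1] −1/2 = -1/2
S = -1/2
C² = P²·S² = 3/10 ; C = -0.547723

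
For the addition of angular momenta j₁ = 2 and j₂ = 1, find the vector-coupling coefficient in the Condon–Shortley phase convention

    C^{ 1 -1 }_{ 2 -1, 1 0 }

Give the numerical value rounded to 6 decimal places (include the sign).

−√(3/10) ≈ -0.547723

j₁+j₂−J=2  J+j₁−j₂=2  J−j₁+j₂=0  j₁+j₂+J+1=5
(j₁±m₁, j₂±m₂, J±M) = (1,3,1,1,0,2)
P² = 6/5
sum k=1..1:
  [1] −1/2 = -1/2
S = -1/2
C² = P²·S² = 3/10 ; C = -0.547723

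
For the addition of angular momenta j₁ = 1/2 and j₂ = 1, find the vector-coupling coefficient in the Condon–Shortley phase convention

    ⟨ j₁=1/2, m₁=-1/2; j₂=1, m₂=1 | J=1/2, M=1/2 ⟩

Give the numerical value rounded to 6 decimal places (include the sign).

triangle: 1!×0!×1!/3! = 1/6
(j±m)!: 0!×1!×2!×0!×1!×0! = 2
prefactor² = (2J+1)×Δ×N² = 2/3
  k=1: −1/(1!×0!×0!×1!×0!×0!) = -1
Σ = -1  ⇒  CG² = 2/3×(-1)² = 2/3
CG = −√(2/3) = -0.816497

-0.816497  (= −√(2/3))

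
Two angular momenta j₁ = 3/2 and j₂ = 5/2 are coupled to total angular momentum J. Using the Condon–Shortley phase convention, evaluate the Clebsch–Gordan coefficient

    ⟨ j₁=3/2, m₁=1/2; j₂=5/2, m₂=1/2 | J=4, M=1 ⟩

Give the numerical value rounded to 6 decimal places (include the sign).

+√(15/28) = +0.731925

√[9·0!3!5!/9! · 2!1!3!2!5!3!] = √(2160/7)
  +(−1)^0/∏(0,0,1,3,2,2)! = 1/24  (running 1/24)
⟨..|..⟩ = √(2160/7)·(1/24) = +0.731925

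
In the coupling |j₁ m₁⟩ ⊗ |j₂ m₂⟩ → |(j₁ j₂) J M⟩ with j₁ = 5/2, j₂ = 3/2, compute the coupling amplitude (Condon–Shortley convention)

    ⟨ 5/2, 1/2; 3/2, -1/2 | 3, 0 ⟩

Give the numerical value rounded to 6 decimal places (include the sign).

j₁+j₂−J=1  J+j₁−j₂=4  J−j₁+j₂=2  j₁+j₂+J+1=8
(j₁±m₁, j₂±m₂, J±M) = (3,2,1,2,3,3)
P² = 36/5
sum k=0..1:
  [0] +1/4 = 1/4
  [1] −1/12 = -1/12
S = 1/6
C² = P²·S² = 1/5 ; C = +0.447214

+√(1/5) ≈ +0.447214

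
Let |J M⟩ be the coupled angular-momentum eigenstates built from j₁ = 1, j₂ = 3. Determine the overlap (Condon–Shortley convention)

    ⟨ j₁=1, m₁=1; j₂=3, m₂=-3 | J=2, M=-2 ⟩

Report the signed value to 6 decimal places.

+0.845154

triangle: 2!*0!*4!/7! = 48/5040
(j±m)!: 2!*0!*0!*6!*0!*4! = 34560
prefactor² = (2J+1)*Δ*N² = 11520/7
  k=0: +1/(0!*2!*0!*0!*0!*4!) = 1/48
Σ = 1/48  ⇒  CG² = 11520/7*1/48² = 5/7
CG = +√(5/7) = +0.845154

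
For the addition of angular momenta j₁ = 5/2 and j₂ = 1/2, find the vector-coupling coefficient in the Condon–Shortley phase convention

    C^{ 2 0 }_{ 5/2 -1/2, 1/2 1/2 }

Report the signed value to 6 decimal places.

√[5·1!4!0!/6! · 2!3!1!0!2!2!] = √(8)
  +(−1)^1/∏(1,0,2,0,2,0)! = -1/4  (running -1/4)
⟨..|..⟩ = √(8)·(-1/4) = -0.707107

−√(1/2) ≈ -0.707107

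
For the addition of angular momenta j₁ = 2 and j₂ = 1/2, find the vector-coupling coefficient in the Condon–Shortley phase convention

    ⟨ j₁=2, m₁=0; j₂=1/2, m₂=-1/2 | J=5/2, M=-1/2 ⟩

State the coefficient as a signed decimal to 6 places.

triangle: 0!·4!·1!/6! = 24/720
(j±m)!: 2!·2!·0!·1!·2!·3! = 48
prefactor² = (2J+1)·Δ·N² = 48/5
  k=0: +1/(0!·0!·2!·0!·2!·1!) = 1/4
Σ = 1/4  ⇒  CG² = 48/5·1/4² = 3/5
CG = +√(3/5) = +0.774597

+0.774597  (= +√(3/5))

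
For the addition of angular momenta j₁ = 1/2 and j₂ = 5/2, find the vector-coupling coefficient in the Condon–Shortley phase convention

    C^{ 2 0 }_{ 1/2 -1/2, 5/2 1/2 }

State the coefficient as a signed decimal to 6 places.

−√(1/2) = -0.707107

j₁+j₂−J=1  J+j₁−j₂=0  J−j₁+j₂=4  j₁+j₂+J+1=6
(j₁±m₁, j₂±m₂, J±M) = (0,1,3,2,2,2)
P² = 8
sum k=1..1:
  [1] −1/4 = -1/4
S = -1/4
C² = P²·S² = 1/2 ; C = -0.707107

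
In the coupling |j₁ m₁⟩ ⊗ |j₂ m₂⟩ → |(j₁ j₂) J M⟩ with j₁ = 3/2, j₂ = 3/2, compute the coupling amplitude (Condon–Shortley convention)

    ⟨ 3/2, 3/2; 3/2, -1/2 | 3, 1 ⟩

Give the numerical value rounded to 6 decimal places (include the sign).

j₁+j₂−J=0  J+j₁−j₂=3  J−j₁+j₂=3  j₁+j₂+J+1=7
(j₁±m₁, j₂±m₂, J±M) = (3,0,1,2,4,2)
P² = 144/5
sum k=0..0:
  [0] +1/12 = 1/12
S = 1/12
C² = P²·S² = 1/5 ; C = +0.447214

+0.447214  (= +√(1/5))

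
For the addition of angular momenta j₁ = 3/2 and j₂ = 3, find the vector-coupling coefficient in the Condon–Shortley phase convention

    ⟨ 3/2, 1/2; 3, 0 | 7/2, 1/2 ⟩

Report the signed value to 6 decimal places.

+0.308607

j₁+j₂−J=1  J+j₁−j₂=2  J−j₁+j₂=5  j₁+j₂+J+1=9
(j₁±m₁, j₂±m₂, J±M) = (2,1,3,3,4,3)
P² = 384/7
sum k=0..1:
  [0] +1/12 = 1/12
  [1] −1/24 = -1/24
S = 1/24
C² = P²·S² = 2/21 ; C = +0.308607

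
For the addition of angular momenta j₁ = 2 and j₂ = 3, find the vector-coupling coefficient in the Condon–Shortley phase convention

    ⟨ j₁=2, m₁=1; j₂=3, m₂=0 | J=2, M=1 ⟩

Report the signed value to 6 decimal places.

j₁+j₂−J=3  J+j₁−j₂=1  J−j₁+j₂=3  j₁+j₂+J+1=8
(j₁±m₁, j₂±m₂, J±M) = (3,1,3,3,3,1)
P² = 81/14
sum k=0..1:
  [0] +1/36 = 1/36
  [1] −1/4 = -1/4
S = -2/9
C² = P²·S² = 2/7 ; C = -0.534522

-0.534522  (= −√(2/7))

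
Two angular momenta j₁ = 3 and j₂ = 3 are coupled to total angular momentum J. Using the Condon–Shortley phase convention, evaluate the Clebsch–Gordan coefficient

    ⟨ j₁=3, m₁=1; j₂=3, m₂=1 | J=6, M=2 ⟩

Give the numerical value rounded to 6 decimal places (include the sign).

j₁+j₂−J=0  J+j₁−j₂=6  J−j₁+j₂=6  j₁+j₂+J+1=13
(j₁±m₁, j₂±m₂, J±M) = (4,2,4,2,8,4)
P² = 26542080/11
sum k=0..0:
  [0] +1/2304 = 1/2304
S = 1/2304
C² = P²·S² = 5/11 ; C = +0.674200

+√(5/11) ≈ +0.674200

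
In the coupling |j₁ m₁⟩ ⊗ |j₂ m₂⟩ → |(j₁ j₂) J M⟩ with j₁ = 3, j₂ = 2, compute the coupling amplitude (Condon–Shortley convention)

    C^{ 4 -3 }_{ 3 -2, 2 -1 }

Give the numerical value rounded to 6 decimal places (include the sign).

triangle: 1!*5!*3!/10! = 720/3628800
(j±m)!: 1!*5!*1!*3!*1!*7! = 3628800
prefactor² = (2J+1)*Δ*N² = 6480
  k=0: +1/(0!*1!*5!*1!*0!*2!) = 1/240
  k=1: −1/(1!*0!*4!*0!*1!*3!) = -1/144
Σ = -1/360  ⇒  CG² = 6480*(-1/360)² = 1/20
CG = −√(1/20) = -0.223607

−√(1/20) = -0.223607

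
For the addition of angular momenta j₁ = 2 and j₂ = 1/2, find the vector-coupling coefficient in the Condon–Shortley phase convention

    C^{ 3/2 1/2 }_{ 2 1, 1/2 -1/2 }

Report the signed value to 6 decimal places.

√[4·1!3!0!/5! · 3!1!0!1!2!1!] = √(12/5)
  +(−1)^0/∏(0,1,1,0,2,0)! = 1/2  (running 1/2)
⟨..|..⟩ = √(12/5)·(1/2) = +0.774597

+0.774597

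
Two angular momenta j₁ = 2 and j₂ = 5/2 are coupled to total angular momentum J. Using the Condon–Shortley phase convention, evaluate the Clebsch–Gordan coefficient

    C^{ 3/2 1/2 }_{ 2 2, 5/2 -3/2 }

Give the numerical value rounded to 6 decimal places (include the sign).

j₁+j₂−J=3  J+j₁−j₂=1  J−j₁+j₂=2  j₁+j₂+J+1=7
(j₁±m₁, j₂±m₂, J±M) = (4,0,1,4,2,1)
P² = 384/35
sum k=0..0:
  [0] +1/6 = 1/6
S = 1/6
C² = P²·S² = 32/105 ; C = +0.552052

+√(32/105) ≈ +0.552052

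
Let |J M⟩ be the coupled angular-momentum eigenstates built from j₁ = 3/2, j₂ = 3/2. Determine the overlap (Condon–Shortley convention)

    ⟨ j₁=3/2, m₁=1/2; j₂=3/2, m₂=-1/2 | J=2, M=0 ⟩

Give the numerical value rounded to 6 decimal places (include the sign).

triangle: 1!*2!*2!/6! = 4/720
(j±m)!: 2!*1!*1!*2!*2!*2! = 16
prefactor² = (2J+1)*Δ*N² = 4/9
  k=0: +1/(0!*1!*1!*1!*1!*1!) = 1
  k=1: −1/(1!*0!*0!*0!*2!*2!) = -1/4
Σ = 3/4  ⇒  CG² = 4/9*3/4² = 1/4
CG = +√(1/4) = +0.500000

+√(1/4) ≈ +0.500000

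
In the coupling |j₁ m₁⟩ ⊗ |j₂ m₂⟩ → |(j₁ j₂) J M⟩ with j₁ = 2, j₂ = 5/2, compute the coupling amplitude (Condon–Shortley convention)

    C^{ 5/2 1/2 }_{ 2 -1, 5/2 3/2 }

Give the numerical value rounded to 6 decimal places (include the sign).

+0.414039

√[6·2!2!3!/8! · 1!3!4!1!3!2!] = √(216/35)
  +(−1)^1/∏(1,1,2,3,0,0)! = -1/12  (running -1/12)
  +(−1)^2/∏(2,0,1,2,1,1)! = 1/4  (running 1/6)
⟨..|..⟩ = √(216/35)·(1/6) = +0.414039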